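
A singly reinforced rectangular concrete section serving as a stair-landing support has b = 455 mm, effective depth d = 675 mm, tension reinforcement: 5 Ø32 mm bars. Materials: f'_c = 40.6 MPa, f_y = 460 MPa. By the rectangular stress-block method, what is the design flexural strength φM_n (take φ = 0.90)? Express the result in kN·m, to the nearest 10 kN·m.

A_s = 5 × 804 = 4020 mm².
T = A_s f_y = 4020 × 460 = 1849200 N = 1849.2 kN.
From C = T: a = T/(0.85 f'_c b) = 1849200/(0.85 × 40.6 × 455) = 117.77 mm.
M_n = T(d − a/2) = 1849.2 kN × (675 − 58.885) mm = 1139.32 kN·m.
φM_n = 0.90 × 1139.32 = 1025.39 kN·m.

φM_n ≈ 1030 kN·m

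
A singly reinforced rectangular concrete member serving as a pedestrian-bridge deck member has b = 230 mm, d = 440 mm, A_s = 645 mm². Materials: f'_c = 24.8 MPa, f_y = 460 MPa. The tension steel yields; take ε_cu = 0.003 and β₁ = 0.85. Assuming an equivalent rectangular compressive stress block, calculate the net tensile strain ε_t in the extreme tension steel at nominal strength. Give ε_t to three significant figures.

ε_t ≈ 0.0153

a = A_s f_y/(0.85 f'_c b) = 61.20 mm.
β₁ = 0.85, so c = a/β₁ = 61.20/0.85 = 72.00 mm.
From the linear strain diagram with ε_cu = 0.003: ε_t = 0.003 (d − c)/c = 0.003 × (440 − 72.00)/72.00 = 0.0153.
Since ε_t ≥ 0.005, the section is tension-controlled.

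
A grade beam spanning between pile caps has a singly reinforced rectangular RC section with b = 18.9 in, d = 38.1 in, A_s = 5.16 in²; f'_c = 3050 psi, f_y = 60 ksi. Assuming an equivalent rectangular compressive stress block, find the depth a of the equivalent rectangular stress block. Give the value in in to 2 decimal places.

a ≈ 6.32 in

T = A_s f_y = 5.16 × 60 = 309.6 kips.
a = T/(0.85 f'_c b) = 309.6/(0.85 × 3.05 × 18.9) = 6.32 in.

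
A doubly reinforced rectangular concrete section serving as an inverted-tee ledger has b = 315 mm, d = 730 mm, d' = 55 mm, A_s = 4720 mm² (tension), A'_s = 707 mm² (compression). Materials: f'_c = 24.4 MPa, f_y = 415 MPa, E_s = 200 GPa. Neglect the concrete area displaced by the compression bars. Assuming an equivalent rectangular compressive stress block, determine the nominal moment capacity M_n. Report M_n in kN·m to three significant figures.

Assume both tension and compression steel yield.
Net tension couple steel: A_s − A'_s = 4013 mm².
a = (A_s − A'_s) f_y / (0.85 f'_c b) = 1665395/(0.85 × 24.4 × 315) = 254.92 mm.
c = a/β₁ = 254.92/0.85 = 299.91 mm; ε'_s = 0.003(c − d')/c = 0.0024 ≥ f_y/E_s = 0.0021, so compression steel does yield.
M_n = (A_s − A'_s) f_y (d − a/2) + A'_s f_y (d − d') = [1665395 × (730 − 127.46) + 293405 × (730 − 55)] × 10⁻⁶ = 1003.47 + 198.05 = 1201.52 kN·m.

M_n ≈ 1200 kN·m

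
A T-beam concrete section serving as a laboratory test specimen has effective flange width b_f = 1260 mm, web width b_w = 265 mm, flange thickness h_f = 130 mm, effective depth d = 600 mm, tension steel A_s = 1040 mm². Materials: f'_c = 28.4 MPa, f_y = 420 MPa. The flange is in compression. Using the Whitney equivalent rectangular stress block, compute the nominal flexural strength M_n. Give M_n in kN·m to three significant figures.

M_n ≈ 259 kN·m

Tension: T = A_s f_y = 1040 × 420 = 436800 N.
Try a within the flange: a = T/(0.85 f'_c b_f) = 436800/(0.85 × 28.4 × 1260) = 14.36 mm.
Since a = 14.36 ≤ h_f = 130 mm, the stress block lies entirely in the flange; analyse as a rectangular beam of width b_f.
M_n = T(d − a/2) = 436800 × (600 − 7.18) = 258.94 × 10⁶ N·mm.
M_n = 258.94 kN·m.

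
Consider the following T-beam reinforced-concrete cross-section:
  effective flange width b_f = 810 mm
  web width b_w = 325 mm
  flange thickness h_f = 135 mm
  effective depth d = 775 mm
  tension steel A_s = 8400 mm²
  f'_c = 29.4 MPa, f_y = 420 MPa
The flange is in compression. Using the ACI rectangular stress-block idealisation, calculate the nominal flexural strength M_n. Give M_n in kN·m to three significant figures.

M_n ≈ 2400 kN·m

Tension: T = A_s f_y = 8400 × 420 = 3528000 N.
Try a within the flange: a = T/(0.85 f'_c b_f) = 3528000/(0.85 × 29.4 × 810) = 174.29 mm.
a = 174.29 > h_f = 135 mm: the block extends into the web. Split into flange-overhang and web parts.
C_f = 0.85 f'_c (b_f − b_w) h_f = 0.85 × 29.4 × (810 − 325) × 135 = 1636220 N.
Remaining web compression depth: a_w = (T − C_f)/(0.85 f'_c b_w) = (3528000 − 1636220)/(0.85 × 29.4 × 325) = 232.93 mm.
M_n = C_f(d − h_f/2) + (T − C_f)(d − a_w/2) = 1636220 × (775 − 67.5) + 1891780 × (775 − 116.465) = 1157.63 + 1245.80 = 2403.43 × 10⁶ N·mm.
M_n = 2403.43 kN·m.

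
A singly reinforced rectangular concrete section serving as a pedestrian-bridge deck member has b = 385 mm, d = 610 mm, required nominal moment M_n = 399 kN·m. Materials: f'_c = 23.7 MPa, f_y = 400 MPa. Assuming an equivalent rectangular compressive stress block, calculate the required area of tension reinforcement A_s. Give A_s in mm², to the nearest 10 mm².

A_s ≈ 1770 mm²

With M_n = 0.85 f'_c a b (d − a/2), solve the quadratic for a:
a = d − √(d² − 2M_n/(0.85 f'_c b)) = 610 − √(610² − 2 × 399×10⁶/(0.85 × 23.7 × 385)) = 91.15 mm.
A_s = 0.85 f'_c a b / f_y = 0.85 × 23.7 × 91.15 × 385 / 400 = 1767.4 mm².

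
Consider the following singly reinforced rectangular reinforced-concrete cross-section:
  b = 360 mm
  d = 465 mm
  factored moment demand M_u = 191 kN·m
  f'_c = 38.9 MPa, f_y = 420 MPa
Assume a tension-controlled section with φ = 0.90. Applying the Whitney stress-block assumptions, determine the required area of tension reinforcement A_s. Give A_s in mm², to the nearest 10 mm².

M_n = M_u/φ = 191/0.90 = 212.222 kN·m.
With M_n = 0.85 f'_c a b (d − a/2), solve the quadratic for a:
a = d − √(d² − 2M_n/(0.85 f'_c b)) = 465 − √(465² − 2 × 212.222×10⁶/(0.85 × 38.9 × 360)) = 40.07 mm.
A_s = 0.85 f'_c a b / f_y = 0.85 × 38.9 × 40.07 × 360 / 420 = 1135.6 mm².

A_s ≈ 1140 mm²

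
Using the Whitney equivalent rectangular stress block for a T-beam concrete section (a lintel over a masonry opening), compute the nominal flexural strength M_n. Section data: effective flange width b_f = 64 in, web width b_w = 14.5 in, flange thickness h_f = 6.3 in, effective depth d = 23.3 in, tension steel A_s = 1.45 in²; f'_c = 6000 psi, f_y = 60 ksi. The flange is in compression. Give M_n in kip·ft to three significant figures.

M_n ≈ 168 kip·ft

Tension: T = A_s f_y = 1.45 × 60 = 87 kips.
Try a within the flange: a = T/(0.85 f'_c b_f) = 87/(0.85 × 6 × 64) = 0.267 in.
Since a = 0.267 ≤ h_f = 6.3 in, the stress block lies entirely in the flange; analyse as a rectangular beam of width b_f.
M_n = T(d − a/2) = 87 × (23.3 − 0.1335) = 2015.5 kip·in.
M_n = 2015.5/12 = 167.96 kip·ft.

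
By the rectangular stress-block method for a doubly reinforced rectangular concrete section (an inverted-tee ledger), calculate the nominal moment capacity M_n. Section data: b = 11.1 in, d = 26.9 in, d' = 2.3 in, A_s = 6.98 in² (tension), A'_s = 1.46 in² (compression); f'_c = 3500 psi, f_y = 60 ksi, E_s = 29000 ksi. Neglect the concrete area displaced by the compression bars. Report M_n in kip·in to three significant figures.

Assume both steels yield.
a = (A_s − A'_s) f_y/(0.85 f'_c b) = (6.98 − 1.46) × 60/(0.85 × 3.5 × 11.1) = 10.030 in.
c = a/β₁ = 10.030/0.85 = 11.800 in; ε'_s = 0.003(c − d')/c = 0.0024 ≥ ε_y = 0.0021, so the compression steel yields.
M_n = (A_s − A'_s) f_y (d − a/2) + A'_s f_y (d − d') = 331.2 × (26.9 − 5.015) + 87.6 × (26.9 − 2.3) = 7248.3 + 2155.0 = 9403.3 kip·in.

M_n ≈ 9400 kip·in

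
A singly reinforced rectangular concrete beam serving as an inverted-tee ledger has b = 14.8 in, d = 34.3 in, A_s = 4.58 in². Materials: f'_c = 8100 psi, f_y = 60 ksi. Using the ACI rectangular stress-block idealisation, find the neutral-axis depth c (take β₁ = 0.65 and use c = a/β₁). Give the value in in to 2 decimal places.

c ≈ 4.15 in

T = A_s f_y = 4.58 × 60 = 274.8 kips.
a = T/(0.85 f'_c b) = 274.8/(0.85 × 8.1 × 14.8) = 2.6968 in.
With β₁ = 0.65, c = a/β₁ = 2.6968/0.65 = 4.15 in.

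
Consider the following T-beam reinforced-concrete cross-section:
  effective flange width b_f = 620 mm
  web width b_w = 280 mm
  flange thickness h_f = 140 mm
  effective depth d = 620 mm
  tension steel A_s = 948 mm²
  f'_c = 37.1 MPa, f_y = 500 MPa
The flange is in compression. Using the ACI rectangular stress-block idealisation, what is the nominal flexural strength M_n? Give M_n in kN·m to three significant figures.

M_n ≈ 288 kN·m

Tension: T = A_s f_y = 948 × 500 = 474000 N.
Try a within the flange: a = T/(0.85 f'_c b_f) = 474000/(0.85 × 37.1 × 620) = 24.24 mm.
Since a = 24.24 ≤ h_f = 140 mm, the stress block lies entirely in the flange; analyse as a rectangular beam of width b_f.
M_n = T(d − a/2) = 474000 × (620 − 12.12) = 288.14 × 10⁶ N·mm.
M_n = 288.14 kN·m.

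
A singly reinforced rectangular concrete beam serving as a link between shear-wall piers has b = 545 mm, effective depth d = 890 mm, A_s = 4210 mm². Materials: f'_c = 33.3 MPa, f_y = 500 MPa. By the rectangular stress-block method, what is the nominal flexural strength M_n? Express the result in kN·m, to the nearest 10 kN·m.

M_n ≈ 1730 kN·m

T = A_s f_y = 4210 × 500 = 2105000 N = 2105 kN.
From C = T: a = T/(0.85 f'_c b) = 2105000/(0.85 × 33.3 × 545) = 136.46 mm.
M_n = T(d − a/2) = 2105 kN × (890 − 68.23) mm = 1729.83 kN·m.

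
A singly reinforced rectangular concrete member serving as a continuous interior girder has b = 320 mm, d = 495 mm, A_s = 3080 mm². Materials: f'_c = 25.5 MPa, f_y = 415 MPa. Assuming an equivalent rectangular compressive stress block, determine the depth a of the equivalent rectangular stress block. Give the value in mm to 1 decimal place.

a ≈ 184.3 mm

T = A_s f_y = 3080 × 415 = 1278200 N = 1278.2 kN.
Setting C = 0.85 f'_c a b equal to T: a = 1278200/(0.85 × 25.5 × 320) = 184.3 mm.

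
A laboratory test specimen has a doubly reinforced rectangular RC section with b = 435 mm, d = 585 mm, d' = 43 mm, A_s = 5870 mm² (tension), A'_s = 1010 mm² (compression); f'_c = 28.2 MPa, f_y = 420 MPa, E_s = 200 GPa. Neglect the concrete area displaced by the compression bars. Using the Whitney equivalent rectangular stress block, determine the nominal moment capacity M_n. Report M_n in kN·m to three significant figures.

Assume both tension and compression steel yield.
Net tension couple steel: A_s − A'_s = 4860 mm².
a = (A_s − A'_s) f_y / (0.85 f'_c b) = 2041200/(0.85 × 28.2 × 435) = 195.76 mm.
c = a/β₁ = 195.76/0.849 = 230.58 mm; ε'_s = 0.003(c − d')/c = 0.0024 ≥ f_y/E_s = 0.0021, so compression steel does yield.
M_n = (A_s − A'_s) f_y (d − a/2) + A'_s f_y (d − d') = [2041200 × (585 − 97.88) + 424200 × (585 − 43)] × 10⁻⁶ = 994.31 + 229.92 = 1224.23 kN·m.

M_n ≈ 1220 kN·m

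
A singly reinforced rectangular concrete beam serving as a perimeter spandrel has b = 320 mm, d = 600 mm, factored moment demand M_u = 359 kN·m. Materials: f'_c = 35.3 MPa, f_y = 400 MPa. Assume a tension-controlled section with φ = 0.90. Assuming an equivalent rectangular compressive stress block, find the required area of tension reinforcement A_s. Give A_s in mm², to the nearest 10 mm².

A_s ≈ 1770 mm²

M_n = M_u/φ = 359/0.90 = 398.889 kN·m.
With M_n = 0.85 f'_c a b (d − a/2), solve the quadratic for a:
a = d − √(d² − 2M_n/(0.85 f'_c b)) = 600 − √(600² − 2 × 398.889×10⁶/(0.85 × 35.3 × 320)) = 73.78 mm.
A_s = 0.85 f'_c a b / f_y = 0.85 × 35.3 × 73.78 × 320 / 400 = 1771.0 mm².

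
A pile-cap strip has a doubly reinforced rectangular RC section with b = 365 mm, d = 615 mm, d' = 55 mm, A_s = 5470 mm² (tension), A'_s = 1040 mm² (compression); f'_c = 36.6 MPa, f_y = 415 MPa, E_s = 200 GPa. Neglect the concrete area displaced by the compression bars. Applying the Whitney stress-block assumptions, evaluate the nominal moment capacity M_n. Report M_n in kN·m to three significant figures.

Assume both tension and compression steel yield.
Net tension couple steel: A_s − A'_s = 4430 mm².
a = (A_s − A'_s) f_y / (0.85 f'_c b) = 1838450/(0.85 × 36.6 × 365) = 161.90 mm.
c = a/β₁ = 161.90/0.789 = 205.20 mm; ε'_s = 0.003(c − d')/c = 0.0022 ≥ f_y/E_s = 0.0021, so compression steel does yield.
M_n = (A_s − A'_s) f_y (d − a/2) + A'_s f_y (d − d') = [1838450 × (615 − 80.95) + 431600 × (615 − 55)] × 10⁻⁶ = 981.82 + 241.70 = 1223.52 kN·m.

M_n ≈ 1220 kN·m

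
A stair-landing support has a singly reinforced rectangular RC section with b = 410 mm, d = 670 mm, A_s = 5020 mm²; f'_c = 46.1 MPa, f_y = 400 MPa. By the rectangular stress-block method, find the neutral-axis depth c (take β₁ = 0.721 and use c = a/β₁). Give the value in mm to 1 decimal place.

T = A_s f_y = 5020 × 400 = 2008000 N = 2008 kN.
Setting C = 0.85 f'_c a b equal to T: a = 2008000/(0.85 × 46.1 × 410) = 124.986 mm.
With β₁ = 0.721, c = a/β₁ = 124.986/0.721 = 173.4 mm.

c ≈ 173.4 mm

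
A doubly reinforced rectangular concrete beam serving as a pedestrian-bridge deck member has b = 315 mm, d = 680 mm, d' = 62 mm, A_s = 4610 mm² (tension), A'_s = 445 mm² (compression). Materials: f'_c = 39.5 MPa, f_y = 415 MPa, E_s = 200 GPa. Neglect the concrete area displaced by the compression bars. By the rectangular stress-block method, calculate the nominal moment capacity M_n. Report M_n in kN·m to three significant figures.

M_n ≈ 1150 kN·m

Assume both tension and compression steel yield.
Net tension couple steel: A_s − A'_s = 4165 mm².
a = (A_s − A'_s) f_y / (0.85 f'_c b) = 1728475/(0.85 × 39.5 × 315) = 163.43 mm.
c = a/β₁ = 163.43/0.768 = 212.80 mm; ε'_s = 0.003(c − d')/c = 0.0021 ≥ f_y/E_s = 0.0021, so compression steel does yield.
M_n = (A_s − A'_s) f_y (d − a/2) + A'_s f_y (d − d') = [1728475 × (680 − 81.715) + 184675 × (680 − 62)] × 10⁻⁶ = 1034.12 + 114.13 = 1148.25 kN·m.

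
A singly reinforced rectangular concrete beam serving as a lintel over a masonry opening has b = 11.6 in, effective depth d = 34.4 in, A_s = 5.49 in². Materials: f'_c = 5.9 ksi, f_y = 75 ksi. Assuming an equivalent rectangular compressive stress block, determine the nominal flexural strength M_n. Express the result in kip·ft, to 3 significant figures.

M_n ≈ 1060 kip·ft

T = A_s f_y = 5.49 × 75 = 411.75 kips.
a = T/(0.85 f'_c b) = 411.75/(0.85 × 5.9 × 11.6) = 7.078 in.
M_n = T(d − a/2) = 411.75 × (34.4 − 3.539) = 12707.0 kip·in = 12707.0/12 = 1058.92 kip·ft.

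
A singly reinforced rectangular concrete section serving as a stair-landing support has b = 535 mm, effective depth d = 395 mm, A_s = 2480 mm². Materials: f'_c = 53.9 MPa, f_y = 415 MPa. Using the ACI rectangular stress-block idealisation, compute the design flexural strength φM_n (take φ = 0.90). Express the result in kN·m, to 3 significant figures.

φM_n ≈ 346 kN·m

T = A_s f_y = 2480 × 415 = 1029200 N = 1029.2 kN.
From C = T: a = T/(0.85 f'_c b) = 1029200/(0.85 × 53.9 × 535) = 41.99 mm.
M_n = T(d − a/2) = 1029.2 kN × (395 − 20.995) mm = 384.93 kN·m.
φM_n = 0.90 × 384.93 = 346.44 kN·m.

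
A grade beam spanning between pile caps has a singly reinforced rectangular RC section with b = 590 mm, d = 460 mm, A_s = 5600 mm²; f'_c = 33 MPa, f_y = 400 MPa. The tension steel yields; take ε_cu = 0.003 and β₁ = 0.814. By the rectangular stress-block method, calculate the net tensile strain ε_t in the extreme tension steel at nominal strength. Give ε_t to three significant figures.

ε_t ≈ 0.00530

a = A_s f_y/(0.85 f'_c b) = 135.35 mm.
β₁ = 0.814, so c = a/β₁ = 135.35/0.814 = 166.28 mm.
From the linear strain diagram with ε_cu = 0.003: ε_t = 0.003 (d − c)/c = 0.003 × (460 − 166.28)/166.28 = 0.00530.
Since ε_t ≥ 0.005, the section is tension-controlled.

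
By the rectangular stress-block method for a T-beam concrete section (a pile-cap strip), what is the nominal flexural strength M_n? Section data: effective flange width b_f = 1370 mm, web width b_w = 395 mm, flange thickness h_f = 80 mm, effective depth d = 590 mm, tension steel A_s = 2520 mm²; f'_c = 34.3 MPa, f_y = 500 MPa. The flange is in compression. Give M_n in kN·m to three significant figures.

Tension: T = A_s f_y = 2520 × 500 = 1260000 N.
Try a within the flange: a = T/(0.85 f'_c b_f) = 1260000/(0.85 × 34.3 × 1370) = 31.55 mm.
Since a = 31.55 ≤ h_f = 80 mm, the stress block lies entirely in the flange; analyse as a rectangular beam of width b_f.
M_n = T(d − a/2) = 1260000 × (590 − 15.775) = 723.52 × 10⁶ N·mm.
M_n = 723.52 kN·m.

M_n ≈ 724 kN·m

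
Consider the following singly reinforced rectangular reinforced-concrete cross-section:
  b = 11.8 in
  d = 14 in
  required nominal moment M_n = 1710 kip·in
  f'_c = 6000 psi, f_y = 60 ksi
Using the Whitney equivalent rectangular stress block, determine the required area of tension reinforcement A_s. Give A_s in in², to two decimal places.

From M_n = 0.85 f'_c a b (d − a/2):
a = d − √(d² − 2M_n/(0.85 f'_c b)) = 14 − √(14² − 2 × 1710/(0.85 × 6 × 11.8)) = 2.203 in.
A_s = 0.85 f'_c a b / f_y = 0.85 × 6 × 2.203 × 11.8 / 60 = 2.210 in².

A_s ≈ 2.21 in²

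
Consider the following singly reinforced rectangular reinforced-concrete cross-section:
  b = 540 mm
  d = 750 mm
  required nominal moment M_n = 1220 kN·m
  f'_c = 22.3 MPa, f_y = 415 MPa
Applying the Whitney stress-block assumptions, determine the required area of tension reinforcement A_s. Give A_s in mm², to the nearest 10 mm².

A_s ≈ 4460 mm²

With M_n = 0.85 f'_c a b (d − a/2), solve the quadratic for a:
a = d − √(d² − 2M_n/(0.85 f'_c b)) = 750 − √(750² − 2 × 1220×10⁶/(0.85 × 22.3 × 540)) = 180.69 mm.
A_s = 0.85 f'_c a b / f_y = 0.85 × 22.3 × 180.69 × 540 / 415 = 4456.6 mm².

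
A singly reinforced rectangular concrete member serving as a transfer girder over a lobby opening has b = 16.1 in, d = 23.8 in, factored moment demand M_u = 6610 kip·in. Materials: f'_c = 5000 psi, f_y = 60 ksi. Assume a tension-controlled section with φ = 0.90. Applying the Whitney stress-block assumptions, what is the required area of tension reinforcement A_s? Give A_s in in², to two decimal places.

M_n = M_u/φ = 6610/0.90 = 7344.44 kip·in.
From M_n = 0.85 f'_c a b (d − a/2):
a = d − √(d² − 2M_n/(0.85 f'_c b)) = 23.8 − √(23.8² − 2 × 7344.44/(0.85 × 5 × 16.1)) = 5.045 in.
A_s = 0.85 f'_c a b / f_y = 0.85 × 5 × 5.045 × 16.1 / 60 = 5.753 in².

A_s ≈ 5.75 in²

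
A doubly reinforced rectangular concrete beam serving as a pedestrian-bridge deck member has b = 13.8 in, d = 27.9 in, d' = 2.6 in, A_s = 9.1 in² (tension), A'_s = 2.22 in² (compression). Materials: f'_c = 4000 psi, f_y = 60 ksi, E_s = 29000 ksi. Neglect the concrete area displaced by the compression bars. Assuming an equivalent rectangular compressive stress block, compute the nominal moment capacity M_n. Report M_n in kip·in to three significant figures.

M_n ≈ 13100 kip·in

Assume both steels yield.
a = (A_s − A'_s) f_y/(0.85 f'_c b) = (9.1 − 2.22) × 60/(0.85 × 4 × 13.8) = 8.798 in.
c = a/β₁ = 8.798/0.85 = 10.351 in; ε'_s = 0.003(c − d')/c = 0.0022 ≥ ε_y = 0.0021, so the compression steel yields.
M_n = (A_s − A'_s) f_y (d − a/2) + A'_s f_y (d − d') = 412.8 × (27.9 − 4.399) + 133.2 × (27.9 − 2.6) = 9701.2 + 3370.0 = 13071.2 kip·in.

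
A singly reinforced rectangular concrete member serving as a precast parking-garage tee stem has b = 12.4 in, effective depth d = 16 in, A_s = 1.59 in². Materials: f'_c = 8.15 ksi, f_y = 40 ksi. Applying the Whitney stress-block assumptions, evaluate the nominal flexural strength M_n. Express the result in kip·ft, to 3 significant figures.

M_n ≈ 82.8 kip·ft

T = A_s f_y = 1.59 × 40 = 63.6 kips.
a = T/(0.85 f'_c b) = 63.6/(0.85 × 8.15 × 12.4) = 0.740 in.
M_n = T(d − a/2) = 63.6 × (16 − 0.37) = 994.1 kip·in = 994.1/12 = 82.84 kip·ft.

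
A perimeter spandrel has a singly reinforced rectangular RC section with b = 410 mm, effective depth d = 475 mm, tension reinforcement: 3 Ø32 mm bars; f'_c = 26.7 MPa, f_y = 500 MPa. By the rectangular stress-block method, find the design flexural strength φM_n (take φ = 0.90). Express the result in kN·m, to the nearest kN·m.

φM_n ≈ 445 kN·m

A_s = 3 × 804 = 2412 mm².
T = A_s f_y = 2412 × 500 = 1206000 N = 1206 kN.
From C = T: a = T/(0.85 f'_c b) = 1206000/(0.85 × 26.7 × 410) = 129.61 mm.
M_n = T(d − a/2) = 1206 kN × (475 − 64.805) mm = 494.70 kN·m.
φM_n = 0.90 × 494.70 = 445.23 kN·m.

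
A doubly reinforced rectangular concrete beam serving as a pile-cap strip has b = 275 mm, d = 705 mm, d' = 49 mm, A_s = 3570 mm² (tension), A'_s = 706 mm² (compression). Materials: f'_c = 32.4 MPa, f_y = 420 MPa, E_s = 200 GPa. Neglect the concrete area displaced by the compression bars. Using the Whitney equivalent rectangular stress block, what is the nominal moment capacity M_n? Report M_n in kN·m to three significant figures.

M_n ≈ 947 kN·m

Assume both tension and compression steel yield.
Net tension couple steel: A_s − A'_s = 2864 mm².
a = (A_s − A'_s) f_y / (0.85 f'_c b) = 1202880/(0.85 × 32.4 × 275) = 158.83 mm.
c = a/β₁ = 158.83/0.819 = 193.93 mm; ε'_s = 0.003(c − d')/c = 0.0022 ≥ f_y/E_s = 0.0021, so compression steel does yield.
M_n = (A_s − A'_s) f_y (d − a/2) + A'_s f_y (d − d') = [1202880 × (705 − 79.415) + 296520 × (705 − 49)] × 10⁻⁶ = 752.50 + 194.52 = 947.02 kN·m.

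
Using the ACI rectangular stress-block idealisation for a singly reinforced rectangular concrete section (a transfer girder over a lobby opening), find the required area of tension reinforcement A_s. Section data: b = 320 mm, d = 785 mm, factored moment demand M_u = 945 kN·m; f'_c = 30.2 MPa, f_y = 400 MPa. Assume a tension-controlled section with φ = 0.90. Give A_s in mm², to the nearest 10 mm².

M_n = M_u/φ = 945/0.90 = 1050 kN·m.
With M_n = 0.85 f'_c a b (d − a/2), solve the quadratic for a:
a = d − √(d² − 2M_n/(0.85 f'_c b)) = 785 − √(785² − 2 × 1050×10⁶/(0.85 × 30.2 × 320)) = 184.52 mm.
A_s = 0.85 f'_c a b / f_y = 0.85 × 30.2 × 184.52 × 320 / 400 = 3789.3 mm².

A_s ≈ 3790 mm²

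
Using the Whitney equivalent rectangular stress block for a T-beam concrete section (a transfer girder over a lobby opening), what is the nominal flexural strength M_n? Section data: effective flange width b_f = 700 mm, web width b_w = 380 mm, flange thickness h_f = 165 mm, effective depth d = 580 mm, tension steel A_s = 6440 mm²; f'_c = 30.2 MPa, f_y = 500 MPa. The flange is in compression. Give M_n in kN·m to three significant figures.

Tension: T = A_s f_y = 6440 × 500 = 3220000 N.
Try a within the flange: a = T/(0.85 f'_c b_f) = 3220000/(0.85 × 30.2 × 700) = 179.20 mm.
a = 179.20 > h_f = 165 mm: the block extends into the web. Split into flange-overhang and web parts.
C_f = 0.85 f'_c (b_f − b_w) h_f = 0.85 × 30.2 × (700 − 380) × 165 = 1355376 N.
Remaining web compression depth: a_w = (T − C_f)/(0.85 f'_c b_w) = (3220000 − 1355376)/(0.85 × 30.2 × 380) = 191.15 mm.
M_n = C_f(d − h_f/2) + (T − C_f)(d − a_w/2) = 1355376 × (580 − 82.5) + 1864624 × (580 − 95.575) = 674.30 + 903.27 = 1577.57 × 10⁶ N·mm.
M_n = 1577.57 kN·m.

M_n ≈ 1580 kN·m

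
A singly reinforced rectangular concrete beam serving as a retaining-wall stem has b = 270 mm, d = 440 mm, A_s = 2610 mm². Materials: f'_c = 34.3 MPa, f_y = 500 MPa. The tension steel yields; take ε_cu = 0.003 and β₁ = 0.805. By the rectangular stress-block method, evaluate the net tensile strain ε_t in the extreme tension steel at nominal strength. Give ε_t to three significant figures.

a = A_s f_y/(0.85 f'_c b) = 165.78 mm.
β₁ = 0.805, so c = a/β₁ = 165.78/0.805 = 205.94 mm.
From the linear strain diagram with ε_cu = 0.003: ε_t = 0.003 (d − c)/c = 0.003 × (440 − 205.94)/205.94 = 0.00341.
ε_t < 0.004 — the section is over-reinforced for flexure under ACI limits.

ε_t ≈ 0.00341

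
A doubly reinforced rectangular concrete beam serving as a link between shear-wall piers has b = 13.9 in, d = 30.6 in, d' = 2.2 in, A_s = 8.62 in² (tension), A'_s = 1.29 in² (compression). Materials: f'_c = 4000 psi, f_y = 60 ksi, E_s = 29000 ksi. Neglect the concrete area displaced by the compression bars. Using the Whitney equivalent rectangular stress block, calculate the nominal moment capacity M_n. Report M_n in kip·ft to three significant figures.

M_n ≈ 1130 kip·ft

Assume both steels yield.
a = (A_s − A'_s) f_y/(0.85 f'_c b) = (8.62 − 1.29) × 60/(0.85 × 4 × 13.9) = 9.306 in.
c = a/β₁ = 9.306/0.85 = 10.948 in; ε'_s = 0.003(c − d')/c = 0.0024 ≥ ε_y = 0.0021, so the compression steel yields.
M_n = (A_s − A'_s) f_y (d − a/2) + A'_s f_y (d − d') = 439.8 × (30.6 − 4.653) + 77.4 × (30.6 − 2.2) = 11411.5 + 2198.2 = 13609.7 kip·in = 13609.7/12 = 1134.14 kip·ft.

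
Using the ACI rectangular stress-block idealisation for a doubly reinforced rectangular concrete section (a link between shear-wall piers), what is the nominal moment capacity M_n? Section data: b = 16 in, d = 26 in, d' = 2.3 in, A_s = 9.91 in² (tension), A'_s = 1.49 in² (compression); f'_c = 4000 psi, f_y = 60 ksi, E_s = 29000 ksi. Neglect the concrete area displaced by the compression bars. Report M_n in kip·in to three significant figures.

Assume both steels yield.
a = (A_s − A'_s) f_y/(0.85 f'_c b) = (9.91 − 1.49) × 60/(0.85 × 4 × 16) = 9.287 in.
c = a/β₁ = 9.287/0.85 = 10.926 in; ε'_s = 0.003(c − d')/c = 0.0024 ≥ ε_y = 0.0021, so the compression steel yields.
M_n = (A_s − A'_s) f_y (d − a/2) + A'_s f_y (d − d') = 505.2 × (26 − 4.6435) + 89.4 × (26 − 2.3) = 10789.3 + 2118.8 = 12908.1 kip·in.

M_n ≈ 12900 kip·in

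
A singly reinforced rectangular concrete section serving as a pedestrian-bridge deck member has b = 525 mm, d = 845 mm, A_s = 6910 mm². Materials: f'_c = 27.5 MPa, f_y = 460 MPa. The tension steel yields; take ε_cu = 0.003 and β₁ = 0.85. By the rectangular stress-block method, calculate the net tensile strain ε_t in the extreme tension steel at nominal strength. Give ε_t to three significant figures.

a = A_s f_y/(0.85 f'_c b) = 259.02 mm.
β₁ = 0.85, so c = a/β₁ = 259.02/0.85 = 304.73 mm.
From the linear strain diagram with ε_cu = 0.003: ε_t = 0.003 (d − c)/c = 0.003 × (845 − 304.73)/304.73 = 0.00532.
Since ε_t ≥ 0.005, the section is tension-controlled.

ε_t ≈ 0.00532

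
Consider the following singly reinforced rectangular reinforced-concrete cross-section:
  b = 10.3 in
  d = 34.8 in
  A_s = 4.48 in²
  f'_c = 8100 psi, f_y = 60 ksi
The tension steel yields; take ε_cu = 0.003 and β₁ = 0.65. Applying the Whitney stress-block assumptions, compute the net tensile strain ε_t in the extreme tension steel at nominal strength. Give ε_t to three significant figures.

ε_t ≈ 0.0149

a = A_s f_y/(0.85 f'_c b) = 3.790 in.
β₁ = 0.65, so c = a/β₁ = 3.790/0.65 = 5.831 in.
From the linear strain diagram with ε_cu = 0.003: ε_t = 0.003 (d − c)/c = 0.003 × (34.8 − 5.831)/5.831 = 0.0149.
Since ε_t ≥ 0.005, the section is tension-controlled.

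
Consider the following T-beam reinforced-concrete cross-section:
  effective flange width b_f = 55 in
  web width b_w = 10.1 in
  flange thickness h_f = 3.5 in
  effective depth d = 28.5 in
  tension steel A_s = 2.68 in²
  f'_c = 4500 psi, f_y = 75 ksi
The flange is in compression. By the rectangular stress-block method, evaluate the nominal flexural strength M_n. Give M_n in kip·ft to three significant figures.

Tension: T = A_s f_y = 2.68 × 75 = 201 kips.
Try a within the flange: a = T/(0.85 f'_c b_f) = 201/(0.85 × 4.5 × 55) = 0.955 in.
Since a = 0.955 ≤ h_f = 3.5 in, the stress block lies entirely in the flange; analyse as a rectangular beam of width b_f.
M_n = T(d − a/2) = 201 × (28.5 − 0.4775) = 5632.5 kip·in.
M_n = 5632.5/12 = 469.38 kip·ft.

M_n ≈ 469 kip·ft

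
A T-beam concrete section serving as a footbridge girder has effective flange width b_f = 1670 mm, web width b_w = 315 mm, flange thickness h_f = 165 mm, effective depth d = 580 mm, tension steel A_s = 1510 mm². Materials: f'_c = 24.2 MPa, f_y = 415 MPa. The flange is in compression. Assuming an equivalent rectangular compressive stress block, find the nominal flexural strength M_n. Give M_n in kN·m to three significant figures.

Tension: T = A_s f_y = 1510 × 415 = 626650 N.
Try a within the flange: a = T/(0.85 f'_c b_f) = 626650/(0.85 × 24.2 × 1670) = 18.24 mm.
Since a = 18.24 ≤ h_f = 165 mm, the stress block lies entirely in the flange; analyse as a rectangular beam of width b_f.
M_n = T(d − a/2) = 626650 × (580 − 9.12) = 357.74 × 10⁶ N·mm.
M_n = 357.74 kN·m.

M_n ≈ 358 kN·m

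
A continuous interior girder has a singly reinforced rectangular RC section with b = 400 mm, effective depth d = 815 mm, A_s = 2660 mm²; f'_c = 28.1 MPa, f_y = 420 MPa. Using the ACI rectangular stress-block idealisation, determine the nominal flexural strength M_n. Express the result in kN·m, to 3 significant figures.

T = A_s f_y = 2660 × 420 = 1117200 N = 1117.2 kN.
From C = T: a = T/(0.85 f'_c b) = 1117200/(0.85 × 28.1 × 400) = 116.94 mm.
M_n = T(d − a/2) = 1117.2 kN × (815 − 58.47) mm = 845.20 kN·m.

M_n ≈ 845 kN·m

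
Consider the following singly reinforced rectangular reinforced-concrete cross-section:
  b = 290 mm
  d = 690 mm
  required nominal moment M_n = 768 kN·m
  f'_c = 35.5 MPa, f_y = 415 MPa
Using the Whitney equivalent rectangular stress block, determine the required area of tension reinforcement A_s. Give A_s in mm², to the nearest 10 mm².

With M_n = 0.85 f'_c a b (d − a/2), solve the quadratic for a:
a = d − √(d² − 2M_n/(0.85 f'_c b)) = 690 − √(690² − 2 × 768×10⁶/(0.85 × 35.5 × 290)) = 141.76 mm.
A_s = 0.85 f'_c a b / f_y = 0.85 × 35.5 × 141.76 × 290 / 415 = 2989.2 mm².

A_s ≈ 2990 mm²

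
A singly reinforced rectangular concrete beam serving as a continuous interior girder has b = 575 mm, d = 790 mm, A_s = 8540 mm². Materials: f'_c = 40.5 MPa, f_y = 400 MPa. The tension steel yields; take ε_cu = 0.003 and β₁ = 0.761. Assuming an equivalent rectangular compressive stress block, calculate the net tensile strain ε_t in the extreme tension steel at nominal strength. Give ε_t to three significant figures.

ε_t ≈ 0.00745

a = A_s f_y/(0.85 f'_c b) = 172.57 mm.
β₁ = 0.761, so c = a/β₁ = 172.57/0.761 = 226.77 mm.
From the linear strain diagram with ε_cu = 0.003: ε_t = 0.003 (d − c)/c = 0.003 × (790 − 226.77)/226.77 = 0.00745.
Since ε_t ≥ 0.005, the section is tension-controlled.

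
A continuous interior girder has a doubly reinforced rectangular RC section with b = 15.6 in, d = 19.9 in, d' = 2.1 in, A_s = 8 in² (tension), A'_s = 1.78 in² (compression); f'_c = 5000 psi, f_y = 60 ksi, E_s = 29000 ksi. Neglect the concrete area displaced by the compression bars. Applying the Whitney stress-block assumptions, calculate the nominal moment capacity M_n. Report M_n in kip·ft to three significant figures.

M_n ≈ 690 kip·ft

Assume both steels yield.
a = (A_s − A'_s) f_y/(0.85 f'_c b) = (8 − 1.78) × 60/(0.85 × 5 × 15.6) = 5.629 in.
c = a/β₁ = 5.629/0.8 = 7.036 in; ε'_s = 0.003(c − d')/c = 0.0021 ≥ ε_y = 0.0021, so the compression steel yields.
M_n = (A_s − A'_s) f_y (d − a/2) + A'_s f_y (d − d') = 373.2 × (19.9 − 2.8145) + 106.8 × (19.9 − 2.1) = 6376.3 + 1901.0 = 8277.3 kip·in = 8277.3/12 = 689.78 kip·ft.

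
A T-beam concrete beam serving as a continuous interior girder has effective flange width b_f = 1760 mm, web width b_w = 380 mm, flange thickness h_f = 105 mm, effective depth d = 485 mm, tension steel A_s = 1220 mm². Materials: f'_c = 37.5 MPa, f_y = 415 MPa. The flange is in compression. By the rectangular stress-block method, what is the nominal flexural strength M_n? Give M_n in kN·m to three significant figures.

M_n ≈ 243 kN·m

Tension: T = A_s f_y = 1220 × 415 = 506300 N.
Try a within the flange: a = T/(0.85 f'_c b_f) = 506300/(0.85 × 37.5 × 1760) = 9.02 mm.
Since a = 9.02 ≤ h_f = 105 mm, the stress block lies entirely in the flange; analyse as a rectangular beam of width b_f.
M_n = T(d − a/2) = 506300 × (485 − 4.51) = 243.27 × 10⁶ N·mm.
M_n = 243.27 kN·m.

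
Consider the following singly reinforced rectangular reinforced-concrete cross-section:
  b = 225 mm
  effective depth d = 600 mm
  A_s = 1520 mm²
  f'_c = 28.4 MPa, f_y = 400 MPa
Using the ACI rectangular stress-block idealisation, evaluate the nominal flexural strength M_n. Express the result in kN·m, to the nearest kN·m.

T = A_s f_y = 1520 × 400 = 608000 N = 608 kN.
From C = T: a = T/(0.85 f'_c b) = 608000/(0.85 × 28.4 × 225) = 111.94 mm.
M_n = T(d − a/2) = 608 kN × (600 − 55.97) mm = 330.77 kN·m.

M_n ≈ 331 kN·m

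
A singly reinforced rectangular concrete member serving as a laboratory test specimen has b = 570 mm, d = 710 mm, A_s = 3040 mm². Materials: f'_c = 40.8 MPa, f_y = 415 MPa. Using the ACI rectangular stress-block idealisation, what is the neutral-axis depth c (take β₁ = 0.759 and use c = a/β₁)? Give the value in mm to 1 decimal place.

T = A_s f_y = 3040 × 415 = 1261600 N = 1261.6 kN.
Setting C = 0.85 f'_c a b equal to T: a = 1261600/(0.85 × 40.8 × 570) = 63.822 mm.
With β₁ = 0.759, c = a/β₁ = 63.822/0.759 = 84.1 mm.

c ≈ 84.1 mm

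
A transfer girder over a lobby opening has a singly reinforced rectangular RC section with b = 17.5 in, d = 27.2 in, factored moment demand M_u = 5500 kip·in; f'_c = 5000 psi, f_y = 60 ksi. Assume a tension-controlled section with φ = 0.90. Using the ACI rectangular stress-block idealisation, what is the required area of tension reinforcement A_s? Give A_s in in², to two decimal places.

M_n = M_u/φ = 5500/0.90 = 6111.11 kip·in.
From M_n = 0.85 f'_c a b (d − a/2):
a = d − √(d² − 2M_n/(0.85 f'_c b)) = 27.2 − √(27.2² − 2 × 6111.11/(0.85 × 5 × 17.5)) = 3.210 in.
A_s = 0.85 f'_c a b / f_y = 0.85 × 5 × 3.210 × 17.5 / 60 = 3.979 in².

A_s ≈ 3.98 in²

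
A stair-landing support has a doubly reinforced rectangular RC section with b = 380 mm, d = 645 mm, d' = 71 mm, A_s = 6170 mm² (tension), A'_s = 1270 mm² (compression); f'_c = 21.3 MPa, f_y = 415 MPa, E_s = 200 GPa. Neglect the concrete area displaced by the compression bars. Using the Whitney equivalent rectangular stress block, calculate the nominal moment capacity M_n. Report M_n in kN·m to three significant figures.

M_n ≈ 1310 kN·m

Assume both tension and compression steel yield.
Net tension couple steel: A_s − A'_s = 4900 mm².
a = (A_s − A'_s) f_y / (0.85 f'_c b) = 2033500/(0.85 × 21.3 × 380) = 295.57 mm.
c = a/β₁ = 295.57/0.85 = 347.73 mm; ε'_s = 0.003(c − d')/c = 0.0024 ≥ f_y/E_s = 0.0021, so compression steel does yield.
M_n = (A_s − A'_s) f_y (d − a/2) + A'_s f_y (d − d') = [2033500 × (645 − 147.785) + 527050 × (645 − 71)] × 10⁻⁶ = 1011.09 + 302.53 = 1313.62 kN·m.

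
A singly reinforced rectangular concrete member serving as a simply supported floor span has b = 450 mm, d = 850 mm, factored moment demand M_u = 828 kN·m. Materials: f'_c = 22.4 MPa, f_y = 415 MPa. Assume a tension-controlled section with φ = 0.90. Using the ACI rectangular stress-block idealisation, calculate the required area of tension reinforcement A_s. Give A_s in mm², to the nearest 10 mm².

M_n = M_u/φ = 828/0.90 = 920 kN·m.
With M_n = 0.85 f'_c a b (d − a/2), solve the quadratic for a:
a = d − √(d² − 2M_n/(0.85 f'_c b)) = 850 − √(850² − 2 × 920×10⁶/(0.85 × 22.4 × 450)) = 137.44 mm.
A_s = 0.85 f'_c a b / f_y = 0.85 × 22.4 × 137.44 × 450 / 415 = 2837.6 mm².

A_s ≈ 2840 mm²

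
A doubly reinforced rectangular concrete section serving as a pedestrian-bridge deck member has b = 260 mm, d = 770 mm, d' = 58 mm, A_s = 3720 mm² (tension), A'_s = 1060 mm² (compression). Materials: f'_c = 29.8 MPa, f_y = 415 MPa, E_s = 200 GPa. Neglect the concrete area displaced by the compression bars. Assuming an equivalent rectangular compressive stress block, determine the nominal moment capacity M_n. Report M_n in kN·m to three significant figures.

M_n ≈ 1070 kN·m

Assume both tension and compression steel yield.
Net tension couple steel: A_s − A'_s = 2660 mm².
a = (A_s − A'_s) f_y / (0.85 f'_c b) = 1103900/(0.85 × 29.8 × 260) = 167.62 mm.
c = a/β₁ = 167.62/0.837 = 200.26 mm; ε'_s = 0.003(c − d')/c = 0.0021 ≥ f_y/E_s = 0.0021, so compression steel does yield.
M_n = (A_s − A'_s) f_y (d − a/2) + A'_s f_y (d − d') = [1103900 × (770 − 83.81) + 439900 × (770 − 58)] × 10⁻⁶ = 757.49 + 313.21 = 1070.70 kN·m.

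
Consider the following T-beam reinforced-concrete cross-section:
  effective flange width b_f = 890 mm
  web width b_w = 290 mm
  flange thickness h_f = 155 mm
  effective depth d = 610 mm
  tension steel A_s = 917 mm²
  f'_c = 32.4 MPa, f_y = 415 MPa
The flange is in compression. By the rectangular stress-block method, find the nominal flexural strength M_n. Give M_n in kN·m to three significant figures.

Tension: T = A_s f_y = 917 × 415 = 380555 N.
Try a within the flange: a = T/(0.85 f'_c b_f) = 380555/(0.85 × 32.4 × 890) = 15.53 mm.
Since a = 15.53 ≤ h_f = 155 mm, the stress block lies entirely in the flange; analyse as a rectangular beam of width b_f.
M_n = T(d − a/2) = 380555 × (610 − 7.765) = 229.18 × 10⁶ N·mm.
M_n = 229.18 kN·m.

M_n ≈ 229 kN·m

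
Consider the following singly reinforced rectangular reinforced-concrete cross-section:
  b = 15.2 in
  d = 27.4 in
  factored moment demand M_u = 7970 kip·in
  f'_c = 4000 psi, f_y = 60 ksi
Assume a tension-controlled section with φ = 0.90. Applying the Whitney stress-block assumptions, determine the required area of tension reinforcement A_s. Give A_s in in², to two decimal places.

A_s ≈ 6.20 in²

M_n = M_u/φ = 7970/0.90 = 8855.56 kip·in.
From M_n = 0.85 f'_c a b (d − a/2):
a = d − √(d² − 2M_n/(0.85 f'_c b)) = 27.4 − √(27.4² − 2 × 8855.56/(0.85 × 4 × 15.2)) = 7.200 in.
A_s = 0.85 f'_c a b / f_y = 0.85 × 4 × 7.200 × 15.2 / 60 = 6.202 in².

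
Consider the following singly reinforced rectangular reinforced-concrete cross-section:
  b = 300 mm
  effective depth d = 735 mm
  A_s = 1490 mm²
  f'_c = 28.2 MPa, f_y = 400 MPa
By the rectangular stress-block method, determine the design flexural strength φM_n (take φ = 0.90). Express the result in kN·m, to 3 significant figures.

φM_n ≈ 372 kN·m

T = A_s f_y = 1490 × 400 = 596000 N = 596 kN.
From C = T: a = T/(0.85 f'_c b) = 596000/(0.85 × 28.2 × 300) = 82.88 mm.
M_n = T(d − a/2) = 596 kN × (735 − 41.44) mm = 413.36 kN·m.
φM_n = 0.90 × 413.36 = 372.02 kN·m.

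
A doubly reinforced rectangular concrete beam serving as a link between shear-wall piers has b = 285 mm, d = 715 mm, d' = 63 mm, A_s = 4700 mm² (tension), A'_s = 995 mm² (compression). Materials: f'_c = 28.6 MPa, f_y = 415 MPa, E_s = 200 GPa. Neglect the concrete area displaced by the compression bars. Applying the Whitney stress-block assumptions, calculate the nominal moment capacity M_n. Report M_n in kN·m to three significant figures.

M_n ≈ 1200 kN·m

Assume both tension and compression steel yield.
Net tension couple steel: A_s − A'_s = 3705 mm².
a = (A_s − A'_s) f_y / (0.85 f'_c b) = 1537575/(0.85 × 28.6 × 285) = 221.93 mm.
c = a/β₁ = 221.93/0.846 = 262.33 mm; ε'_s = 0.003(c − d')/c = 0.0023 ≥ f_y/E_s = 0.0021, so compression steel does yield.
M_n = (A_s − A'_s) f_y (d − a/2) + A'_s f_y (d − d') = [1537575 × (715 − 110.965) + 412925 × (715 − 63)] × 10⁻⁶ = 928.75 + 269.23 = 1197.98 kN·m.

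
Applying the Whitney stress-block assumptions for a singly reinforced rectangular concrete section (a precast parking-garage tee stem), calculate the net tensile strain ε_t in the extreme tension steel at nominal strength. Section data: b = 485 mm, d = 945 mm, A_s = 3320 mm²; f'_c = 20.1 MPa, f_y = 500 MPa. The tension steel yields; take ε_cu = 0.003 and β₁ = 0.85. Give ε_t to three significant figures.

ε_t ≈ 0.00903

a = A_s f_y/(0.85 f'_c b) = 200.33 mm.
β₁ = 0.85, so c = a/β₁ = 200.33/0.85 = 235.68 mm.
From the linear strain diagram with ε_cu = 0.003: ε_t = 0.003 (d − c)/c = 0.003 × (945 − 235.68)/235.68 = 0.00903.
Since ε_t ≥ 0.005, the section is tension-controlled.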